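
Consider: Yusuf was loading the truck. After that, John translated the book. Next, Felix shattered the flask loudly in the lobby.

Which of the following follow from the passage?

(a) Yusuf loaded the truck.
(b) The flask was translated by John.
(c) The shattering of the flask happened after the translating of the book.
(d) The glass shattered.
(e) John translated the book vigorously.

(a) Not entailed — 'was loading' is progressive on an accomplishment; it does not entail the completed 'loaded'.
(b) Not entailed — John translated the book, not the flask; the flask belongs to the shattering event.
(c) Entailed — the narrative places the translating before the shattering.
(d) Not entailed — the flask is what shattered, not the glass.
(e) Not entailed — 'vigorously' adds information not in the original event.

(c)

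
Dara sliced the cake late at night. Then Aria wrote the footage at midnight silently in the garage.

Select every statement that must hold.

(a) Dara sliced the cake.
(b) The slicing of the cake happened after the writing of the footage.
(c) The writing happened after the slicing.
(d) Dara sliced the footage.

(a) Entailed — this follows by dropping conjuncts from the slicing event's description.
(b) Not entailed — the narrative places the slicing before the writing, not after.
(c) Entailed — the narrative places the slicing before the writing.
(d) Not entailed — Dara sliced the cake, not the footage; the footage belongs to the writing event.

(a), (c)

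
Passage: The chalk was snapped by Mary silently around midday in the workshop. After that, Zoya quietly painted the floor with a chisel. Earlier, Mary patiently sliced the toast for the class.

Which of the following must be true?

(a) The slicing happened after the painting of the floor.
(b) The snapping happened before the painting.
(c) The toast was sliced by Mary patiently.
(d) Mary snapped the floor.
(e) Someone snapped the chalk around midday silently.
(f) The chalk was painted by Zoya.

(a) Not entailed — the narrative places the slicing before the painting, not after.
(b) Entailed — the narrative places the snapping before the painting.
(c) Entailed — dropping 'for the class' leaves a sub-description the original still satisfies.
(d) Not entailed — Mary snapped the chalk, not the floor; the floor belongs to the painting event.
(e) Entailed — every conjunct here is already in the original snapping event.
(f) Not entailed — Zoya painted the floor, not the chalk; the chalk belongs to the snapping event.

(b), (c), (e)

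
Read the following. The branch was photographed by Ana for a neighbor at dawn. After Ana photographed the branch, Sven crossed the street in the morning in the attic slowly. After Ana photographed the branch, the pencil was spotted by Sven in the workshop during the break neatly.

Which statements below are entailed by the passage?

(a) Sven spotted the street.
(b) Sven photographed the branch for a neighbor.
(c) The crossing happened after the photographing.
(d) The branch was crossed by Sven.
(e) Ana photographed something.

(a) Not entailed — Sven spotted the pencil, not the street; the street belongs to the crossing event.
(b) Not entailed — the passage has Ana photographing the branch, not Sven.
(c) Entailed — the narrative places the photographing before the crossing.
(d) Not entailed — Sven crossed the street, not the branch; the branch belongs to the photographing event.
(e) Entailed — every conjunct here is already in the original photographing event.

(c), (e)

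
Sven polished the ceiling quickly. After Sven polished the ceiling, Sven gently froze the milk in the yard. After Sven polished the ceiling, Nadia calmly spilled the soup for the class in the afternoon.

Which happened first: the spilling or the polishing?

the polishing

The connectives place the polishing before the spilling.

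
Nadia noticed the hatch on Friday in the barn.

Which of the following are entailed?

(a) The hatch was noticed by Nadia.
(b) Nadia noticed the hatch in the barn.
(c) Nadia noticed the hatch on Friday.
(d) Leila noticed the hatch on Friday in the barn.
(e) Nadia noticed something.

(a), (b), (c), (e)

(a) Entailed — every conjunct here is already in the original noticing event.
(b) Entailed — this follows by dropping conjuncts from the noticing event's description.
(c) Entailed — the original entails any weakening of itself; this just drops 'in the barn'.
(d) Not entailed — the passage has Nadia noticing the hatch, not Leila.
(e) Entailed — dropping 'on Friday', 'in the barn' and generalizing the patient leaves a sub-description the original still satisfies.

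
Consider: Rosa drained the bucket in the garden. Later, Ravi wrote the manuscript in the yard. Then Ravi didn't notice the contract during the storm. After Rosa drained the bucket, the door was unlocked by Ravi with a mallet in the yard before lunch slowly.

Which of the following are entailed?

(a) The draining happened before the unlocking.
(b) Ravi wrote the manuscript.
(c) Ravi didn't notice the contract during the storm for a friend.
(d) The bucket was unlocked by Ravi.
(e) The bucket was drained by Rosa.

(a) Entailed — the narrative places the draining before the unlocking.
(b) Entailed — this follows by dropping conjuncts from the writing event's description.
(c) Entailed — under negation, adding a further restriction is entailed: if no such noticing event occurred, none occurred for a friend either.
(d) Not entailed — Ravi unlocked the door, not the bucket; the bucket belongs to the draining event.
(e) Entailed — every conjunct here is already in the original draining event.

(a), (b), (c), (e)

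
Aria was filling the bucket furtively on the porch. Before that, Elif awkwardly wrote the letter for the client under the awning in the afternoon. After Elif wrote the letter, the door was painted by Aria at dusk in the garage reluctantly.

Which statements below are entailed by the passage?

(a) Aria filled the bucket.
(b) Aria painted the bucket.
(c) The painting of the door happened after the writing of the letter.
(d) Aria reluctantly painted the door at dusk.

(c), (d)

(a) Not entailed — 'was filling' is progressive on an accomplishment; it does not entail the completed 'filled'.
(b) Not entailed — Aria painted the door, not the bucket; the bucket belongs to the filling event.
(c) Entailed — the narrative places the writing before the painting.
(d) Entailed — dropping 'in the garage' leaves a sub-description the original still satisfies.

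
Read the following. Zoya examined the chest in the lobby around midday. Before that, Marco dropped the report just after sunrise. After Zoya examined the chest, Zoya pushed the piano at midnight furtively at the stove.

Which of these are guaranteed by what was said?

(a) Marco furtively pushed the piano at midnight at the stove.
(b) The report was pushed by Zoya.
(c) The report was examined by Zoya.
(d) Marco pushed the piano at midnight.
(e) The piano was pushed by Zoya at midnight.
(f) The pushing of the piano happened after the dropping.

(a) Not entailed — the passage has Zoya pushing the piano, not Marco.
(b) Not entailed — Zoya pushed the piano, not the report; the report belongs to the dropping event.
(c) Not entailed — Zoya examined the chest, not the report; the report belongs to the dropping event.
(d) Not entailed — the passage has Zoya pushing the piano, not Marco.
(e) Entailed — this follows by dropping conjuncts from the pushing event's description.
(f) Entailed — the narrative places the dropping before the pushing.

(e), (f)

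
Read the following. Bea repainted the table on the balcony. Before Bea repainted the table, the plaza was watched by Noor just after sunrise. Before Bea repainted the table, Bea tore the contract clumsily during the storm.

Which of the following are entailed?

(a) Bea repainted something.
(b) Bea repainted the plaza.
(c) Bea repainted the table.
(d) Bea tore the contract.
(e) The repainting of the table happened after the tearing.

(a), (c), (d), (e)

(a) Entailed — the original entails any weakening of itself; this just drops 'on the balcony' and generalizes the patient.
(b) Not entailed — Bea repainted the table, not the plaza; the plaza belongs to the watching event.
(c) Entailed — every conjunct here is already in the original repainting event.
(d) Entailed — this follows by dropping conjuncts from the tearing event's description.
(e) Entailed — the narrative places the tearing before the repainting.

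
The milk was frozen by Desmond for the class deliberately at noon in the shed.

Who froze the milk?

'Desmond' marks the agent of the freezing event.

Desmond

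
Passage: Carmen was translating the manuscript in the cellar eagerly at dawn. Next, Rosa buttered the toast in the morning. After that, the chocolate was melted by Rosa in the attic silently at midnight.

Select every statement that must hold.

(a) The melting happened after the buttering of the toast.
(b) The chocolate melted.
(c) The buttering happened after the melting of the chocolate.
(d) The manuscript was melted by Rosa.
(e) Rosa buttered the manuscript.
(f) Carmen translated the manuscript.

(a) Entailed — the narrative places the buttering before the melting.
(b) Entailed — 'Rosa melted the chocolate' is causative; it entails the inchoative 'the chocolate melted'.
(c) Not entailed — the narrative places the buttering before the melting, not after.
(d) Not entailed — Rosa melted the chocolate, not the manuscript; the manuscript belongs to the translating event.
(e) Not entailed — Rosa buttered the toast, not the manuscript; the manuscript belongs to the translating event.
(f) Not entailed — 'was translating' is progressive on an accomplishment; it does not entail the completed 'translated'.

(a), (b)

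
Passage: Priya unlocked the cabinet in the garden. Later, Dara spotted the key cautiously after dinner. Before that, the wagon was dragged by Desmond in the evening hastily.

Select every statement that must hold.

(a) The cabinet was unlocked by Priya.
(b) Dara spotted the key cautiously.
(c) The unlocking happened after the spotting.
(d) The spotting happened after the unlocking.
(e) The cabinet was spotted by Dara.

(a), (b), (d)

(a) Entailed — dropping 'in the garden' leaves a sub-description the original still satisfies.
(b) Entailed — every conjunct here is already in the original spotting event.
(c) Not entailed — the narrative places the unlocking before the spotting, not after.
(d) Entailed — the narrative places the unlocking before the spotting.
(e) Not entailed — Dara spotted the key, not the cabinet; the cabinet belongs to the unlocking event.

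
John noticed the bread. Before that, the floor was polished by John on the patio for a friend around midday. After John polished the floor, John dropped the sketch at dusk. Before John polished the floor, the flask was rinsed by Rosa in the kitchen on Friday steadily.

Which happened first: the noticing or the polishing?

The connectives place the polishing before the noticing.

the polishing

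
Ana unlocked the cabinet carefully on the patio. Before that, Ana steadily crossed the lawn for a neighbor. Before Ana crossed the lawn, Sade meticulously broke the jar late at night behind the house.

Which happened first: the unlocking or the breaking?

the breaking

The connectives place the breaking before the unlocking.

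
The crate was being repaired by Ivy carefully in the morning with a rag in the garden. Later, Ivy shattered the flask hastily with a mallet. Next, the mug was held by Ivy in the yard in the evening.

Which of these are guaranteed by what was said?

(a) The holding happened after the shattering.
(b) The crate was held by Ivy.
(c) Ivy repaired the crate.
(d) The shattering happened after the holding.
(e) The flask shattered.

(a) Entailed — the narrative places the shattering before the holding.
(b) Not entailed — Ivy held the mug, not the crate; the crate belongs to the repairing event.
(c) Not entailed — 'was repairing' is progressive on an accomplishment; it does not entail the completed 'repaired'.
(d) Not entailed — the narrative places the shattering before the holding, not after.
(e) Entailed — 'Ivy shattered the flask' is causative; it entails the inchoative 'the flask shattered'.

(a), (e)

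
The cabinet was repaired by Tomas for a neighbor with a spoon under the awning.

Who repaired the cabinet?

'Tomas' marks the agent of the repairing event.

Tomas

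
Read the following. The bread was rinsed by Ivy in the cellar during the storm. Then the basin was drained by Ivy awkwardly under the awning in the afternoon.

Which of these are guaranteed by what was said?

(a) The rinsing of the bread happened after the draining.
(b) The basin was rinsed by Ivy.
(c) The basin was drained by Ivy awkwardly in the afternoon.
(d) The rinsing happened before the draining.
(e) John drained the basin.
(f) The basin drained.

(a) Not entailed — the narrative places the rinsing before the draining, not after.
(b) Not entailed — Ivy rinsed the bread, not the basin; the basin belongs to the draining event.
(c) Entailed — the original entails any weakening of itself; this just drops 'under the awning'.
(d) Entailed — the narrative places the rinsing before the draining.
(e) Not entailed — the passage has Ivy draining the basin, not John.
(f) Entailed — 'Ivy drained the basin' is causative; it entails the inchoative 'the basin drained'.

(c), (d), (f)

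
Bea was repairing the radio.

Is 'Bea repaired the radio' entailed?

'was repairing' is progressive; for an accomplishment like 'repair the radio', it doesn't entail completion.

no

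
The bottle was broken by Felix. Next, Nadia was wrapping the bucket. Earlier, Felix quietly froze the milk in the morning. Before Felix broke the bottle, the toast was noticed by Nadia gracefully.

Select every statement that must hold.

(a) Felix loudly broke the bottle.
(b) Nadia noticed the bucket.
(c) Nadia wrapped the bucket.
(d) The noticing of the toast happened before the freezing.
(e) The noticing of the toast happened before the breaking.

(a) Not entailed — 'loudly' adds information not in the original event.
(b) Not entailed — Nadia noticed the toast, not the bucket; the bucket belongs to the wrapping event.
(c) Not entailed — 'was wrapping' is progressive on an accomplishment; it does not entail the completed 'wrapped'.
(d) Not entailed — the narrative doesn't order the noticing relative to the freezing.
(e) Entailed — the narrative places the noticing before the breaking.

(e)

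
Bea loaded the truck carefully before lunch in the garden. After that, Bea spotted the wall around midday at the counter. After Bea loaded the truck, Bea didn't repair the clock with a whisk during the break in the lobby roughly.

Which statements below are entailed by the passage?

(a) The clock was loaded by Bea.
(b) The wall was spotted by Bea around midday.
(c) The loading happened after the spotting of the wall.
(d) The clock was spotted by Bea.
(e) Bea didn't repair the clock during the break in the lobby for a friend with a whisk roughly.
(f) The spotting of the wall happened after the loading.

(a) Not entailed — Bea loaded the truck, not the clock; the clock belongs to the repairing event.
(b) Entailed — every conjunct here is already in the original spotting event.
(c) Not entailed — the narrative places the loading before the spotting, not after.
(d) Not entailed — Bea spotted the wall, not the clock; the clock belongs to the repairing event.
(e) Entailed — under negation, adding a further restriction is entailed: if no such repairing event occurred, none occurred for a friend either.
(f) Entailed — the narrative places the loading before the spotting.

(b), (e), (f)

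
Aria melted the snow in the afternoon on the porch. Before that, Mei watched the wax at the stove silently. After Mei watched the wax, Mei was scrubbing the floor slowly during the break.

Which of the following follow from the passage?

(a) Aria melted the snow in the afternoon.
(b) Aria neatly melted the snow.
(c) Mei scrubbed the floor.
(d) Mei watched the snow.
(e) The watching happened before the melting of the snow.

(a), (c), (e)

(a) Entailed — every conjunct here is already in the original melting event.
(b) Not entailed — 'neatly' adds information not in the original event.
(c) Entailed — 'scrub' is an activity; 'was scrubbing' entails that some scrubbing happened, so 'scrubbed' holds.
(d) Not entailed — Mei watched the wax, not the snow; the snow belongs to the melting event.
(e) Entailed — the narrative places the watching before the melting.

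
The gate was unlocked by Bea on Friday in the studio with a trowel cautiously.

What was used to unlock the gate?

'with a trowel' marks the instrument of the unlocking event.

a trowel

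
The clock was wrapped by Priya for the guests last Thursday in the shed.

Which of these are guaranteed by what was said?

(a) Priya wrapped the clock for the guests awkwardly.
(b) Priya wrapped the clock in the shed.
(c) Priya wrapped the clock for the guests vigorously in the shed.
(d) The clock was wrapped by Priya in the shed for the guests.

(a) Not entailed — 'awkwardly' adds information not in the original event.
(b) Entailed — this follows by dropping conjuncts from the wrapping event's description.
(c) Not entailed — 'vigorously' adds information not in the original event.
(d) Entailed — every conjunct here is already in the original wrapping event.

(b), (d)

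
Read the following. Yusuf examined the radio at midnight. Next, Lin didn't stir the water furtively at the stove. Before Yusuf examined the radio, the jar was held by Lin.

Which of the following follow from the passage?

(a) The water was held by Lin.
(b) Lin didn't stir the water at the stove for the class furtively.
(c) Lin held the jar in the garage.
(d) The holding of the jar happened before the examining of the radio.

(b), (d)

(a) Not entailed — Lin held the jar, not the water; the water belongs to the stirring event.
(b) Entailed — under negation, adding a further restriction is entailed: if no such stirring event occurred, none occurred for the class either.
(c) Not entailed — 'in the garage' adds information not in the original event.
(d) Entailed — the narrative places the holding before the examining.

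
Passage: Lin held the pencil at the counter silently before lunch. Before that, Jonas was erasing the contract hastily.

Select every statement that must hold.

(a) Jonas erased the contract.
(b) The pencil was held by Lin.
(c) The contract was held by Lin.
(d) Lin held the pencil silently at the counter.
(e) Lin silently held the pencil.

(a) Not entailed — 'was erasing' is progressive on an accomplishment; it does not entail the completed 'erased'.
(b) Entailed — every conjunct here is already in the original holding event.
(c) Not entailed — Lin held the pencil, not the contract; the contract belongs to the erasing event.
(d) Entailed — this follows by dropping conjuncts from the holding event's description.
(e) Entailed — the original entails any weakening of itself; this just drops 'before lunch', 'at the counter'.

(b), (d), (e)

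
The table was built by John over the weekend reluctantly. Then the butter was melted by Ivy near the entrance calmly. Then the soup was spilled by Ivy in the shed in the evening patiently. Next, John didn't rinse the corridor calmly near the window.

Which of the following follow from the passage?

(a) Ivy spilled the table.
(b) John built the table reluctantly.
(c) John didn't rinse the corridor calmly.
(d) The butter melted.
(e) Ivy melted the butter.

(a) Not entailed — Ivy spilled the soup, not the table; the table belongs to the building event.
(b) Entailed — this follows by dropping conjuncts from the building event's description.
(c) Not entailed — dropping 'near the window' under negation is not valid — the original leaves open that John rinsed the corridor some other way.
(d) Entailed — 'Ivy melted the butter' is causative; it entails the inchoative 'the butter melted'.
(e) Entailed — every conjunct here is already in the original melting event.

(b), (d), (e)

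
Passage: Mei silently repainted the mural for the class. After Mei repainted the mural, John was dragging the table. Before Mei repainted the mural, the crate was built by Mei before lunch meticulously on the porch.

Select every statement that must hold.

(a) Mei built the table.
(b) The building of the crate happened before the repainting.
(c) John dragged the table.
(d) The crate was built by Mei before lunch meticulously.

(b), (c), (d)

(a) Not entailed — Mei built the crate, not the table; the table belongs to the dragging event.
(b) Entailed — the narrative places the building before the repainting.
(c) Entailed — 'drag' is an activity; 'was dragging' entails that some dragging happened, so 'dragged' holds.
(d) Entailed — the original entails any weakening of itself; this just drops 'on the porch'.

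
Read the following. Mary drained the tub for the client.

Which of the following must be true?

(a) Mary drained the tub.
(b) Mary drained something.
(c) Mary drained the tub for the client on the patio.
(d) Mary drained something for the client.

(a) Entailed — dropping 'for the client' leaves a sub-description the original still satisfies.
(b) Entailed — every conjunct here is already in the original draining event.
(c) Not entailed — 'on the patio' adds information not in the original event.
(d) Entailed — the original entails any weakening of itself; this just generalizes the patient.

(a), (b), (d)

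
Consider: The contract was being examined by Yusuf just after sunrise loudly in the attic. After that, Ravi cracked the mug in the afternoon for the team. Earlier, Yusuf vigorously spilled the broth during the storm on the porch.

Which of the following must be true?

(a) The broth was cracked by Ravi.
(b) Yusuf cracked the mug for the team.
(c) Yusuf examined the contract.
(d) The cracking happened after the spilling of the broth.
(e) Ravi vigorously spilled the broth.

(c), (d)

(a) Not entailed — Ravi cracked the mug, not the broth; the broth belongs to the spilling event.
(b) Not entailed — the passage has Ravi cracking the mug, not Yusuf.
(c) Entailed — 'examine' is an activity; 'was examining' entails that some examining happened, so 'examined' holds.
(d) Entailed — the narrative places the spilling before the cracking.
(e) Not entailed — the passage has Yusuf spilling the broth, not Ravi.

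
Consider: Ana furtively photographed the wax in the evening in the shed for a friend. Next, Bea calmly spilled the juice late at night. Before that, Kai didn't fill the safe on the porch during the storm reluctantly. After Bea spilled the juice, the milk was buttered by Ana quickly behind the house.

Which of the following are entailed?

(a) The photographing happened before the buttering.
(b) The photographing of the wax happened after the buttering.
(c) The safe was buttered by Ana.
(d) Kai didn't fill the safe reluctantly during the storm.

(a)

(a) Entailed — the narrative places the photographing before the buttering.
(b) Not entailed — the narrative places the photographing before the buttering, not after.
(c) Not entailed — Ana buttered the milk, not the safe; the safe belongs to the filling event.
(d) Not entailed — dropping 'on the porch' under negation is not valid — the original leaves open that Kai filled the safe some other way.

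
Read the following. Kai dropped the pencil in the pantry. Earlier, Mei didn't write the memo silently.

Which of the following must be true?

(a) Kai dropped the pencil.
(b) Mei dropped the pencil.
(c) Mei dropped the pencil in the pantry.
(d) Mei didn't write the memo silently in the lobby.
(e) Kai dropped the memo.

(a), (d)

(a) Entailed — dropping 'in the pantry' leaves a sub-description the original still satisfies.
(b) Not entailed — the passage has Kai dropping the pencil, not Mei.
(c) Not entailed — the passage has Kai dropping the pencil, not Mei.
(d) Entailed — under negation, adding a further restriction is entailed: if no such writing event occurred, none occurred in the lobby either.
(e) Not entailed — Kai dropped the pencil, not the memo; the memo belongs to the writing event.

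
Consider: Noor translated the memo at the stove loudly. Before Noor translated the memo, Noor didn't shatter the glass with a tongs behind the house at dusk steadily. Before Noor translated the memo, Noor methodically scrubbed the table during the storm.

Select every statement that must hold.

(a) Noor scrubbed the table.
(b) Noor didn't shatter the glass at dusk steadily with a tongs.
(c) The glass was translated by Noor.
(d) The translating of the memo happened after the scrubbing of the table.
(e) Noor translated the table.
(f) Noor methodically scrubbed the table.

(a), (d), (f)

(a) Entailed — this follows by dropping conjuncts from the scrubbing event's description.
(b) Not entailed — dropping 'behind the house' under negation is not valid — the original leaves open that Noor shattered the glass some other way.
(c) Not entailed — Noor translated the memo, not the glass; the glass belongs to the shattering event.
(d) Entailed — the narrative places the scrubbing before the translating.
(e) Not entailed — Noor translated the memo, not the table; the table belongs to the scrubbing event.
(f) Entailed — this follows by dropping conjuncts from the scrubbing event's description.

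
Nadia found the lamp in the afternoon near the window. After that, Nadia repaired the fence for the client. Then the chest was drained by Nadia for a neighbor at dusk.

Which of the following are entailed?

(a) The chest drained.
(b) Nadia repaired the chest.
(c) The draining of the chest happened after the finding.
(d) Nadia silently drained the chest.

(a), (c)

(a) Entailed — 'Nadia drained the chest' is causative; it entails the inchoative 'the chest drained'.
(b) Not entailed — Nadia repaired the fence, not the chest; the chest belongs to the draining event.
(c) Entailed — the narrative places the finding before the draining.
(d) Not entailed — 'silently' adds information not in the original event.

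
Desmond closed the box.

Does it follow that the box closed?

'Desmond closed the box' is the causative; it entails the inchoative 'the box closed'.

yes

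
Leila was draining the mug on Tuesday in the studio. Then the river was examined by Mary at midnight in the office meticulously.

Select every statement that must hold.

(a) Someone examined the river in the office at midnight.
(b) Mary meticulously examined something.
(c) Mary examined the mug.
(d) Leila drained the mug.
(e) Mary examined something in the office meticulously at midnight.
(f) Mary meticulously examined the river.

(a) Entailed — the original entails any weakening of itself; this just drops 'meticulously' and generalizes the agent.
(b) Entailed — every conjunct here is already in the original examining event.
(c) Not entailed — Mary examined the river, not the mug; the mug belongs to the draining event.
(d) Not entailed — 'was draining' is progressive on an accomplishment; it does not entail the completed 'drained'.
(e) Entailed — every conjunct here is already in the original examining event.
(f) Entailed — dropping 'at midnight', 'in the office' leaves a sub-description the original still satisfies.

(a), (b), (e), (f)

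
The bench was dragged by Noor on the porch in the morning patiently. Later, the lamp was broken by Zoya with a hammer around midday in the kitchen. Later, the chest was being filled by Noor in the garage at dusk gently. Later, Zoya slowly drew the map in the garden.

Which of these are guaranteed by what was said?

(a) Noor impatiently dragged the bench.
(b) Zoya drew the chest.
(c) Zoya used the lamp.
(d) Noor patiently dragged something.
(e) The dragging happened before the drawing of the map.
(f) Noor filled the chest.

(a) Not entailed — 'impatiently' adds a manner not in (and inconsistent with) the original.
(b) Not entailed — Zoya drew the map, not the chest; the chest belongs to the filling event.
(c) Not entailed — the lamp is the patient, not an instrument — Zoya used a hammer.
(d) Entailed — this follows by dropping conjuncts from the dragging event's description.
(e) Entailed — the narrative places the dragging before the drawing.
(f) Not entailed — 'was filling' is progressive on an accomplishment; it does not entail the completed 'filled'.

(d), (e)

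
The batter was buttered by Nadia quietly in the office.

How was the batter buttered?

quietly

'quietly' marks the manner of the buttering event.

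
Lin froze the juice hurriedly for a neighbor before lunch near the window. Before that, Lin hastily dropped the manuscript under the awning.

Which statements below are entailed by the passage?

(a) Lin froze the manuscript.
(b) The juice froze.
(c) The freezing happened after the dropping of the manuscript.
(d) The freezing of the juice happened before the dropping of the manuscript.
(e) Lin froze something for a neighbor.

(a) Not entailed — Lin froze the juice, not the manuscript; the manuscript belongs to the dropping event.
(b) Entailed — 'Lin froze the juice' is causative; it entails the inchoative 'the juice froze'.
(c) Entailed — the narrative places the dropping before the freezing.
(d) Not entailed — the narrative places the dropping before the freezing, not after.
(e) Entailed — dropping 'before lunch', 'near the window', 'hurriedly' and generalizing the patient leaves a sub-description the original still satisfies.

(b), (c), (e)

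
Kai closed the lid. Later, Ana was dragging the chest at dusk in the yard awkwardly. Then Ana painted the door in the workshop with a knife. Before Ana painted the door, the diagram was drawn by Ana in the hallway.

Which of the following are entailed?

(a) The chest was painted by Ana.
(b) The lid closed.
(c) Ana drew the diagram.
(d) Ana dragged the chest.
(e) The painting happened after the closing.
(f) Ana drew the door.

(a) Not entailed — Ana painted the door, not the chest; the chest belongs to the dragging event.
(b) Entailed — 'Kai closed the lid' is causative; it entails the inchoative 'the lid closed'.
(c) Entailed — the original entails any weakening of itself; this just drops 'in the hallway'.
(d) Entailed — 'drag' is an activity; 'was dragging' entails that some dragging happened, so 'dragged' holds.
(e) Entailed — the narrative places the closing before the painting.
(f) Not entailed — Ana drew the diagram, not the door; the door belongs to the painting event.

(b), (c), (d), (e)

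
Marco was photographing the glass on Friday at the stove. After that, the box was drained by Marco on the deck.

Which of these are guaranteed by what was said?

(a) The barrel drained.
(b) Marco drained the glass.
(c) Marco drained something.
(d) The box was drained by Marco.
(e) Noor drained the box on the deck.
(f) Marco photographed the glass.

(a) Not entailed — the box is what drained, not the barrel.
(b) Not entailed — Marco drained the box, not the glass; the glass belongs to the photographing event.
(c) Entailed — every conjunct here is already in the original draining event.
(d) Entailed — every conjunct here is already in the original draining event.
(e) Not entailed — the passage has Marco draining the box, not Noor.
(f) Not entailed — 'was photographing' is progressive on an accomplishment; it does not entail the completed 'photographed'.

(c), (d)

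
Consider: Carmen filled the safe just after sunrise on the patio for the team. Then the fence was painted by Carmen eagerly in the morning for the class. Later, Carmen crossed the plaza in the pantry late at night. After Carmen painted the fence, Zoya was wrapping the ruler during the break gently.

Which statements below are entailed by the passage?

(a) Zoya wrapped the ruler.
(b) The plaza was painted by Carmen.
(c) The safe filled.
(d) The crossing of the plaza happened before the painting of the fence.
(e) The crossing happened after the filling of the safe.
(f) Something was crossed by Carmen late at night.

(c), (e), (f)

(a) Not entailed — 'was wrapping' is progressive on an accomplishment; it does not entail the completed 'wrapped'.
(b) Not entailed — Carmen painted the fence, not the plaza; the plaza belongs to the crossing event.
(c) Entailed — 'Carmen filled the safe' is causative; it entails the inchoative 'the safe filled'.
(d) Not entailed — the narrative places the painting before the crossing, not after.
(e) Entailed — the narrative places the filling before the crossing.
(f) Entailed — dropping 'in the pantry' and generalizing the patient leaves a sub-description the original still satisfies.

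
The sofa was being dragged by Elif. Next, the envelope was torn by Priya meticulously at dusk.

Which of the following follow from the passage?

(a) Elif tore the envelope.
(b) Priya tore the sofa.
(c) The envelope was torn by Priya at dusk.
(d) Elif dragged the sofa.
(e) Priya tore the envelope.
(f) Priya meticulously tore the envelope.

(a) Not entailed — the passage has Priya tearing the envelope, not Elif.
(b) Not entailed — Priya tore the envelope, not the sofa; the sofa belongs to the dragging event.
(c) Entailed — the original entails any weakening of itself; this just drops 'meticulously'.
(d) Entailed — 'drag' is an activity; 'was dragging' entails that some dragging happened, so 'dragged' holds.
(e) Entailed — dropping 'at dusk', 'meticulously' leaves a sub-description the original still satisfies.
(f) Entailed — dropping 'at dusk' leaves a sub-description the original still satisfies.

(c), (d), (e), (f)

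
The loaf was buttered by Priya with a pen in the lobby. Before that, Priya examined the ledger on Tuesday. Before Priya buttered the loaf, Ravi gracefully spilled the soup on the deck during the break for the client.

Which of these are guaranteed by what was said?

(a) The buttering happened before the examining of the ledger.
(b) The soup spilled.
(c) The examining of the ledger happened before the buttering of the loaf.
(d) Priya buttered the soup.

(b), (c)

(a) Not entailed — the narrative places the examining before the buttering, not after.
(b) Entailed — 'Ravi spilled the soup' is causative; it entails the inchoative 'the soup spilled'.
(c) Entailed — the narrative places the examining before the buttering.
(d) Not entailed — Priya buttered the loaf, not the soup; the soup belongs to the spilling event.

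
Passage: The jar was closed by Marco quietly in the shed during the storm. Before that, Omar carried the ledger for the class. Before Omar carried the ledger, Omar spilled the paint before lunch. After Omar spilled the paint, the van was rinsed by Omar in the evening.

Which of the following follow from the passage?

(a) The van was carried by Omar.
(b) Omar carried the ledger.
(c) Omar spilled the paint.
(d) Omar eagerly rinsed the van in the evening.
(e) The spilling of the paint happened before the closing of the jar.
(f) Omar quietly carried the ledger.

(a) Not entailed — Omar carried the ledger, not the van; the van belongs to the rinsing event.
(b) Entailed — dropping 'for the class' leaves a sub-description the original still satisfies.
(c) Entailed — every conjunct here is already in the original spilling event.
(d) Not entailed — 'eagerly' adds information not in the original event.
(e) Entailed — the narrative places the spilling before the closing.
(f) Not entailed — 'quietly' adds information not in the original event.

(b), (c), (e)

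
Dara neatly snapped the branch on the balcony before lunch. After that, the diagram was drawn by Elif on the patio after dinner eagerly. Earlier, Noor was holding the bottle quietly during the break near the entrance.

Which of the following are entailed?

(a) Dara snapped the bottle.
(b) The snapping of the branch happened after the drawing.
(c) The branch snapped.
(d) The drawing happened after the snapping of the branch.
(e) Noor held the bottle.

(a) Not entailed — Dara snapped the branch, not the bottle; the bottle belongs to the holding event.
(b) Not entailed — the narrative places the snapping before the drawing, not after.
(c) Entailed — 'Dara snapped the branch' is causative; it entails the inchoative 'the branch snapped'.
(d) Entailed — the narrative places the snapping before the drawing.
(e) Entailed — 'hold' is an activity; 'was holding' entails that some holding happened, so 'held' holds.

(c), (d), (e)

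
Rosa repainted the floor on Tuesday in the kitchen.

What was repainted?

'the floor' marks the patient of the repainting event.

the floor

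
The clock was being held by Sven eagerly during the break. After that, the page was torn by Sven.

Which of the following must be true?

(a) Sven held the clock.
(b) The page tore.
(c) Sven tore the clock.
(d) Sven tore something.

(a), (b), (d)

(a) Entailed — 'hold' is an activity; 'was holding' entails that some holding happened, so 'held' holds.
(b) Entailed — 'Sven tore the page' is causative; it entails the inchoative 'the page tore'.
(c) Not entailed — Sven tore the page, not the clock; the clock belongs to the holding event.
(d) Entailed — the original entails any weakening of itself; this just generalizes the patient.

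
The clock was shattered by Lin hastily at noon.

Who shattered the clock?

Lin

'Lin' marks the agent of the shattering event.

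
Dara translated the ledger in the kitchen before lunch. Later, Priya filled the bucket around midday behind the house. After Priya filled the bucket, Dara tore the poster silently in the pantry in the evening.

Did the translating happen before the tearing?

The narrative orders the translating before the tearing.

yes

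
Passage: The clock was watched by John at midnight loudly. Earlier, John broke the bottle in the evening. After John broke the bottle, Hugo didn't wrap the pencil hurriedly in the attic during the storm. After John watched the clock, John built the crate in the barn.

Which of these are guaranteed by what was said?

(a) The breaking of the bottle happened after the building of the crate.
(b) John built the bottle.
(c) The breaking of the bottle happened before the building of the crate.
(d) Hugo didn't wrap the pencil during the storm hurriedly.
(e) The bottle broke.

(a) Not entailed — the narrative places the breaking before the building, not after.
(b) Not entailed — John built the crate, not the bottle; the bottle belongs to the breaking event.
(c) Entailed — the narrative places the breaking before the building.
(d) Not entailed — dropping 'in the attic' under negation is not valid — the original leaves open that Hugo wrapped the pencil some other way.
(e) Entailed — 'John broke the bottle' is causative; it entails the inchoative 'the bottle broke'.

(c), (e)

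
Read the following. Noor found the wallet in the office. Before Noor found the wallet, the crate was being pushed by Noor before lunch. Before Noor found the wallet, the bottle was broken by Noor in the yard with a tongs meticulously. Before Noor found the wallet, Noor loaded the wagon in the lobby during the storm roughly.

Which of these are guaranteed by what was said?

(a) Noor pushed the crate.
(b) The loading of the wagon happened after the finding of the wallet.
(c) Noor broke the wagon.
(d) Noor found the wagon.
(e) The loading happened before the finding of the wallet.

(a) Entailed — 'push' is an activity; 'was pushing' entails that some pushing happened, so 'pushed' holds.
(b) Not entailed — the narrative places the loading before the finding, not after.
(c) Not entailed — Noor broke the bottle, not the wagon; the wagon belongs to the loading event.
(d) Not entailed — Noor found the wallet, not the wagon; the wagon belongs to the loading event.
(e) Entailed — the narrative places the loading before the finding.

(a), (e)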